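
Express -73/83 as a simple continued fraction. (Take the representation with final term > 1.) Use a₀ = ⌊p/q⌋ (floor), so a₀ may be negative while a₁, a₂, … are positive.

-73 = -1×83 + 10
83 = 8×10 + 3
10 = 3×3 + 1
3 = 3×1 + 0  (stop)
So -73/83 = [-1; 8, 3, 3].

[-1; 8, 3, 3]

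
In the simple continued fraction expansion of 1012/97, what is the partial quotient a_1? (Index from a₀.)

1012 = 10·97 + 42   →  a_0 = 10
97 = 2·42 + 13   →  a_1 = 2

2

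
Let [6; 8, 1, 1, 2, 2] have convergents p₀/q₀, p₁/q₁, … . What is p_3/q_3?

104/17

Using pₖ = aₖpₖ₋₁ + pₖ₋₂, qₖ = aₖqₖ₋₁ + qₖ₋₂ (with p₋₁=1, p₋₂=0, q₋₁=0, q₋₂=1):
  k=0: a=6, p=6, q=1
  k=1: a=8, p=49, q=8
  k=2: a=1, p=55, q=9
  k=3: a=1, p=104, q=17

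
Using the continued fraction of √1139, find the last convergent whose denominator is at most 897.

27303/809

√1139 = [33; 1, 2, 1, 66, …] (period length 4).
Convergents:
  p_0/q_0 = 33/1
  p_1/q_1 = 34/1
  p_2/q_2 = 101/3
  p_3/q_3 = 135/4
  p_4/q_4 = 9011/267
  p_5/q_5 = 9146/271
  p_6/q_6 = 27303/809
  p_7/q_7 = 36449/1080
q_6 = 809 ≤ 897 < 1080 = q_7, so the answer is 27303/809.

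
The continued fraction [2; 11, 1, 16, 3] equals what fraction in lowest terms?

1294/621

Using pₖ = aₖpₖ₋₁ + pₖ₋₂ and qₖ = aₖqₖ₋₁ + qₖ₋₂:
  k=0: a=2, p=2, q=1
  k=1: a=11, p=23, q=11
  k=2: a=1, p=25, q=12
  k=3: a=16, p=423, q=203
  k=4: a=3, p=1294, q=621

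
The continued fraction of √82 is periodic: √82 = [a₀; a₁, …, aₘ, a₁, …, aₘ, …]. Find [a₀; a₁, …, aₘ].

a₀ = ⌊√82⌋ = 9.
With m₀=0, d₀=1 and mₖ₊₁ = dₖaₖ − mₖ, dₖ₊₁ = (n − mₖ₊₁²)/dₖ, aₖ₊₁ = ⌊(a₀+mₖ₊₁)/dₖ₊₁⌋:
  k=1: m=9, d=1, a=18
d=1 and a=2a₀=18 at k=1, so the next step gives (m, d) = (9, 1) again — its k=1 value — and the period has length 1.

[9; 18]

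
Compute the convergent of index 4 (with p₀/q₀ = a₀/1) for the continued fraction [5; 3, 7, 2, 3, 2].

867/163

Using pₖ = aₖpₖ₋₁ + pₖ₋₂, qₖ = aₖqₖ₋₁ + qₖ₋₂ (with p₋₁=1, p₋₂=0, q₋₁=0, q₋₂=1):
  k=0: a=5, p=5, q=1
  k=1: a=3, p=16, q=3
  k=2: a=7, p=117, q=22
  k=3: a=2, p=250, q=47
  k=4: a=3, p=867, q=163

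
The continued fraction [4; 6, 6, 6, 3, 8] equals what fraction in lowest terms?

Fold from the inside: start with 8/1.
  3 + 1/8 = 25/8
  6 + 8/25 = 158/25
  6 + 25/158 = 973/158
  6 + 158/973 = 5996/973
  4 + 973/5996 = 24957/5996

24957/5996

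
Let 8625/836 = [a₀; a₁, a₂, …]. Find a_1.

3

8625 = 10·836 + 265   →  a_0 = 10
836 = 3·265 + 41   →  a_1 = 3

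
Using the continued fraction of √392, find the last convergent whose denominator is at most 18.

√392 = [19; 1, 3, 1, 38, …] (period length 4).
Convergents:
  p_0/q_0 = 19/1
  p_1/q_1 = 20/1
  p_2/q_2 = 79/4
  p_3/q_3 = 99/5
  p_4/q_4 = 3841/194
q_3 = 5 ≤ 18 < 194 = q_4, so the answer is 99/5.

99/5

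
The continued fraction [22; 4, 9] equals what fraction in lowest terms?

823/37

Fold from the inside: start with 9/1.
  4 + 1/9 = 37/9
  22 + 9/37 = 823/37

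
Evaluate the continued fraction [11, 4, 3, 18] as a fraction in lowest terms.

2673/238

Fold from the inside: start with 18/1.
  3 + 1/18 = 55/18
  4 + 18/55 = 238/55
  11 + 55/238 = 2673/238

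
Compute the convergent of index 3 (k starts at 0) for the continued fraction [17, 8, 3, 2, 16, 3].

Using pₖ = aₖpₖ₋₁ + pₖ₋₂, qₖ = aₖqₖ₋₁ + qₖ₋₂ (with p₋₁=1, p₋₂=0, q₋₁=0, q₋₂=1):
  k=0: a=17, p=17, q=1
  k=1: a=8, p=137, q=8
  k=2: a=3, p=428, q=25
  k=3: a=2, p=993, q=58

993/58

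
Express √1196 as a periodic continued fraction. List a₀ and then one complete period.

a₀ = ⌊√1196⌋ = 34.
With m₀=0, d₀=1 and mₖ₊₁ = dₖaₖ − mₖ, dₖ₊₁ = (n − mₖ₊₁²)/dₖ, aₖ₊₁ = ⌊(a₀+mₖ₊₁)/dₖ₊₁⌋:
  k=1: m=34, d=40, a=1
  k=2: m=6, d=29, a=1
  k=3: m=23, d=23, a=2
  k=4: m=23, d=29, a=1
  k=5: m=6, d=40, a=1
  k=6: m=34, d=1, a=68
d=1 and a=2a₀=68 at k=6, so the next step gives (m, d) = (34, 40) again — its k=1 value — and the period has length 6.

[34; 1, 1, 2, 1, 1, 68]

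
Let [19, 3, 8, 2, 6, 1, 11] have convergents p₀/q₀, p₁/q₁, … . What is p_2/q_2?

Using pₖ = aₖpₖ₋₁ + pₖ₋₂, qₖ = aₖqₖ₋₁ + qₖ₋₂ (with p₋₁=1, p₋₂=0, q₋₁=0, q₋₂=1):
  k=0: a=19, p=19, q=1
  k=1: a=3, p=58, q=3
  k=2: a=8, p=483, q=25

483/25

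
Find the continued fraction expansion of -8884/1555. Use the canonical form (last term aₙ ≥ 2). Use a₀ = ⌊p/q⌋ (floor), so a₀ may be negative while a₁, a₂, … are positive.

-8884 = -6×1555 + 446
1555 = 3×446 + 217
446 = 2×217 + 12
217 = 18×12 + 1
12 = 12×1 + 0  (stop)
So -8884/1555 = [-6; 3, 2, 18, 12].

[-6; 3, 2, 18, 12]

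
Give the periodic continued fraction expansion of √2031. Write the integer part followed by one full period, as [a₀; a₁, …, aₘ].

a₀ = ⌊√2031⌋ = 45.
With m₀=0, d₀=1 and mₖ₊₁ = dₖaₖ − mₖ, dₖ₊₁ = (n − mₖ₊₁²)/dₖ, aₖ₊₁ = ⌊(a₀+mₖ₊₁)/dₖ₊₁⌋:
  k=1: m=45, d=6, a=15
  k=2: m=45, d=1, a=90
d=1 and a=2a₀=90 at k=2, so the next step gives (m, d) = (45, 6) again — its k=1 value — and the period has length 2.

[45; 15, 90]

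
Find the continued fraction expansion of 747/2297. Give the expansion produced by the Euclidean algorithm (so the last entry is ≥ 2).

747 = 0·2297 + 747
2297 = 3·747 + 56
747 = 13·56 + 19
56 = 2·19 + 18
19 = 1·18 + 1
18 = 18·1 + 0  (stop)
So 747/2297 = [0; 3, 13, 2, 1, 18].

[0; 3, 13, 2, 1, 18]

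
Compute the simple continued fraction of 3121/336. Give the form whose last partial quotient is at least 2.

3121 = 9·336 + 97
336 = 3·97 + 45
97 = 2·45 + 7
45 = 6·7 + 3
7 = 2·3 + 1
3 = 3·1 + 0  (stop)
So 3121/336 = [9; 3, 2, 6, 2, 3].

[9; 3, 2, 6, 2, 3]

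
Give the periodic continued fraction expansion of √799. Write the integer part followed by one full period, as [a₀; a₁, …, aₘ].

[28; 3, 1, 3, 56]

a₀ = ⌊√799⌋ = 28.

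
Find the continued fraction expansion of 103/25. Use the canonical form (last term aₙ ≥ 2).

[4; 8, 3]

103 = 4*25 + 3
25 = 8*3 + 1
3 = 3*1 + 0  (stop)
So 103/25 = [4; 8, 3].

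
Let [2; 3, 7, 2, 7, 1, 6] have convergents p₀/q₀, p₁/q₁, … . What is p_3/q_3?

Using pₖ = aₖpₖ₋₁ + pₖ₋₂, qₖ = aₖqₖ₋₁ + qₖ₋₂ (with p₋₁=1, p₋₂=0, q₋₁=0, q₋₂=1):
  k=0: a=2, p=2, q=1
  k=1: a=3, p=7, q=3
  k=2: a=7, p=51, q=22
  k=3: a=2, p=109, q=47

109/47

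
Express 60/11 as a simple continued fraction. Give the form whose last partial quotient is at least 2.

60 = 5*11 + 5
11 = 2*5 + 1
5 = 5*1 + 0  (stop)
So 60/11 = [5; 2, 5].

[5; 2, 5]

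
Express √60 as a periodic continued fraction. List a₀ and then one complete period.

a₀ = ⌊√60⌋ = 7.
With m₀=0, d₀=1 and mₖ₊₁ = dₖaₖ − mₖ, dₖ₊₁ = (n − mₖ₊₁²)/dₖ, aₖ₊₁ = ⌊(a₀+mₖ₊₁)/dₖ₊₁⌋:
  k=1: m=7, d=11, a=1
  k=2: m=4, d=4, a=2
  k=3: m=4, d=11, a=1
  k=4: m=7, d=1, a=14
d=1 and a=2a₀=14 at k=4, so the next step gives (m, d) = (7, 11) again — its k=1 value — and the period has length 4.

[7; 1, 2, 1, 14]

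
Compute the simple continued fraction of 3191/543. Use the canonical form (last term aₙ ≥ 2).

3191 = 5·543 + 476
543 = 1·476 + 67
476 = 7·67 + 7
67 = 9·7 + 4
7 = 1·4 + 3
4 = 1·3 + 1
3 = 3·1 + 0  (stop)
So 3191/543 = [5; 1, 7, 9, 1, 1, 3].

[5; 1, 7, 9, 1, 1, 3]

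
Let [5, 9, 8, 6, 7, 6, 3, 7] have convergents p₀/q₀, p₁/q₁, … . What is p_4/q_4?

16361/3202

Using pₖ = aₖpₖ₋₁ + pₖ₋₂, qₖ = aₖqₖ₋₁ + qₖ₋₂ (with p₋₁=1, p₋₂=0, q₋₁=0, q₋₂=1):
  k=0: a=5, p=5, q=1
  k=1: a=9, p=46, q=9
  k=2: a=8, p=373, q=73
  k=3: a=6, p=2284, q=447
  k=4: a=7, p=16361, q=3202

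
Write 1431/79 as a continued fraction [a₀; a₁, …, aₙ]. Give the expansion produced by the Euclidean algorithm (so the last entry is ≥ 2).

1431 = 18·79 + 9
79 = 8·9 + 7
9 = 1·7 + 2
7 = 3·2 + 1
2 = 2·1 + 0  (stop)
So 1431/79 = [18; 8, 1, 3, 2].

[18; 8, 1, 3, 2]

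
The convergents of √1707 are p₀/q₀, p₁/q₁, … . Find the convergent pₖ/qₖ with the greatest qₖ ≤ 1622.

√1707 = [41; 3, 6, 41, 6, 3, 82, …] (period length 6).
Convergents:
  p_0/q_0 = 41/1
  p_1/q_1 = 124/3
  p_2/q_2 = 785/19
  p_3/q_3 = 32309/782
  p_4/q_4 = 194639/4711
q_3 = 782 ≤ 1622 < 4711 = q_4, so the answer is 32309/782.

32309/782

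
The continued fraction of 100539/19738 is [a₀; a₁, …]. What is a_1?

100539 = 5·19738 + 1849   →  a_0 = 5
19738 = 10·1849 + 1248   →  a_1 = 10

10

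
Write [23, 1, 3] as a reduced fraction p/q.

Using pₖ = aₖpₖ₋₁ + pₖ₋₂ and qₖ = aₖqₖ₋₁ + qₖ₋₂:
  k=0: a=23, p=23, q=1
  k=1: a=1, p=24, q=1
  k=2: a=3, p=95, q=4

95/4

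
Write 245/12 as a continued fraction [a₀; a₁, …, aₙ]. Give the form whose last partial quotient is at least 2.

[20; 2, 2, 2]

245 = 20*12 + 5
12 = 2*5 + 2
5 = 2*2 + 1
2 = 2*1 + 0  (stop)
So 245/12 = [20; 2, 2, 2].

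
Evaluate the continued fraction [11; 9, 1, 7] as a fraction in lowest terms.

877/79

Using pₖ = aₖpₖ₋₁ + pₖ₋₂ and qₖ = aₖqₖ₋₁ + qₖ₋₂:
  k=0: a=11, p=11, q=1
  k=1: a=9, p=100, q=9
  k=2: a=1, p=111, q=10
  k=3: a=7, p=877, q=79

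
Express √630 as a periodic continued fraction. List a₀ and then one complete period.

[25; 10, 50]

a₀ = ⌊√630⌋ = 25.
With m₀=0, d₀=1 and mₖ₊₁ = dₖaₖ − mₖ, dₖ₊₁ = (n − mₖ₊₁²)/dₖ, aₖ₊₁ = ⌊(a₀+mₖ₊₁)/dₖ₊₁⌋:
  k=1: m=25, d=5, a=10
  k=2: m=25, d=1, a=50
d=1 and a=2a₀=50 at k=2, so the next step gives (m, d) = (25, 5) again — its k=1 value — and the period has length 2.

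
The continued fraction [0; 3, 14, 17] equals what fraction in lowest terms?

239/734

Using pₖ = aₖpₖ₋₁ + pₖ₋₂ and qₖ = aₖqₖ₋₁ + qₖ₋₂:
  k=0: a=0, p=0, q=1
  k=1: a=3, p=1, q=3
  k=2: a=14, p=14, q=43
  k=3: a=17, p=239, q=734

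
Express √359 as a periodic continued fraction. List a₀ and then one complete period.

a₀ = ⌊√359⌋ = 18.

[18; 1, 17, 1, 36]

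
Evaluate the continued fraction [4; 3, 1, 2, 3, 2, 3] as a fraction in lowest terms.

Using pₖ = aₖpₖ₋₁ + pₖ₋₂ and qₖ = aₖqₖ₋₁ + qₖ₋₂:
  k=0: a=4, p=4, q=1
  k=1: a=3, p=13, q=3
  k=2: a=1, p=17, q=4
  k=3: a=2, p=47, q=11
  k=4: a=3, p=158, q=37
  k=5: a=2, p=363, q=85
  k=6: a=3, p=1247, q=292

1247/292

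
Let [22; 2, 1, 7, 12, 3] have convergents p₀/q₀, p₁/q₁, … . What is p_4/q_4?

6235/279

Using pₖ = aₖpₖ₋₁ + pₖ₋₂, qₖ = aₖqₖ₋₁ + qₖ₋₂ (with p₋₁=1, p₋₂=0, q₋₁=0, q₋₂=1):
  k=0: a=22, p=22, q=1
  k=1: a=2, p=45, q=2
  k=2: a=1, p=67, q=3
  k=3: a=7, p=514, q=23
  k=4: a=12, p=6235, q=279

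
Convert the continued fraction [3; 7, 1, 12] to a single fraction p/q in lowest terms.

Fold from the inside: start with 12/1.
  1 + 1/12 = 13/12
  7 + 12/13 = 103/13
  3 + 13/103 = 322/103

322/103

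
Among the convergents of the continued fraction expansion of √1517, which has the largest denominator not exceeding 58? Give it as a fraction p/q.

1519/39

√1517 = [38; 1, 18, 2, 18, 1, 76, …] (period length 6).
Convergents:
  p_0/q_0 = 38/1
  p_1/q_1 = 39/1
  p_2/q_2 = 740/19
  p_3/q_3 = 1519/39
  p_4/q_4 = 28082/721
q_3 = 39 ≤ 58 < 721 = q_4, so the answer is 1519/39.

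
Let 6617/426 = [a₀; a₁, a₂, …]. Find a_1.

1

6617 = 15·426 + 227   →  a_0 = 15
426 = 1·227 + 199   →  a_1 = 1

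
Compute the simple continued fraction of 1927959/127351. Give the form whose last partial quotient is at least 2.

1927959 = 15*127351 + 17694
127351 = 7*17694 + 3493
17694 = 5*3493 + 229
3493 = 15*229 + 58
229 = 3*58 + 55
58 = 1*55 + 3
55 = 18*3 + 1
3 = 3*1 + 0  (stop)
So 1927959/127351 = [15; 7, 5, 15, 3, 1, 18, 3].

[15; 7, 5, 15, 3, 1, 18, 3]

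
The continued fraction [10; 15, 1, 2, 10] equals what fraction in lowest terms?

4891/486

Using pₖ = aₖpₖ₋₁ + pₖ₋₂ and qₖ = aₖqₖ₋₁ + qₖ₋₂:
  k=0: a=10, p=10, q=1
  k=1: a=15, p=151, q=15
  k=2: a=1, p=161, q=16
  k=3: a=2, p=473, q=47
  k=4: a=10, p=4891, q=486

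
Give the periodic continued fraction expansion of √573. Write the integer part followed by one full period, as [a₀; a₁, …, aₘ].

[23; 1, 14, 1, 46]

a₀ = ⌊√573⌋ = 23.
With m₀=0, d₀=1 and mₖ₊₁ = dₖaₖ − mₖ, dₖ₊₁ = (n − mₖ₊₁²)/dₖ, aₖ₊₁ = ⌊(a₀+mₖ₊₁)/dₖ₊₁⌋:
  k=1: m=23, d=44, a=1
  k=2: m=21, d=3, a=14
  k=3: m=21, d=44, a=1
  k=4: m=23, d=1, a=46
d=1 and a=2a₀=46 at k=4, so the next step gives (m, d) = (23, 44) again — its k=1 value — and the period has length 4.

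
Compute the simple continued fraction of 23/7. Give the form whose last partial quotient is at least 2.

[3; 3, 2]

23 = 3×7 + 2
7 = 3×2 + 1
2 = 2×1 + 0  (stop)
So 23/7 = [3; 3, 2].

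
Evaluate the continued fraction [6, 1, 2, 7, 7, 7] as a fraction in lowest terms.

Fold from the inside: start with 7/1.
  7 + 1/7 = 50/7
  7 + 7/50 = 357/50
  2 + 50/357 = 764/357
  1 + 357/764 = 1121/764
  6 + 764/1121 = 7490/1121

7490/1121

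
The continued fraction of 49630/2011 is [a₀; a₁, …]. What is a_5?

18

49630 = 24·2011 + 1366   →  a_0 = 24
2011 = 1·1366 + 645   →  a_1 = 1
1366 = 2·645 + 76   →  a_2 = 2
645 = 8·76 + 37   →  a_3 = 8
76 = 2·37 + 2   →  a_4 = 2
37 = 18·2 + 1   →  a_5 = 18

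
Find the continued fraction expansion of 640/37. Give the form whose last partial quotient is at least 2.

640 = 17×37 + 11
37 = 3×11 + 4
11 = 2×4 + 3
4 = 1×3 + 1
3 = 3×1 + 0  (stop)
So 640/37 = [17; 3, 2, 1, 3].

[17; 3, 2, 1, 3]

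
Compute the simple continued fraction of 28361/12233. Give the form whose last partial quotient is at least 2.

[2; 3, 7, 9, 3, 2, 8]

28361 = 2×12233 + 3895
12233 = 3×3895 + 548
3895 = 7×548 + 59
548 = 9×59 + 17
59 = 3×17 + 8
17 = 2×8 + 1
8 = 8×1 + 0  (stop)
So 28361/12233 = [2; 3, 7, 9, 3, 2, 8].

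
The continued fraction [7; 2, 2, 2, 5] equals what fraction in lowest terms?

482/65

Using pₖ = aₖpₖ₋₁ + pₖ₋₂ and qₖ = aₖqₖ₋₁ + qₖ₋₂:
  k=0: a=7, p=7, q=1
  k=1: a=2, p=15, q=2
  k=2: a=2, p=37, q=5
  k=3: a=2, p=89, q=12
  k=4: a=5, p=482, q=65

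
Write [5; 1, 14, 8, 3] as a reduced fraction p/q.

2243/378

Using pₖ = aₖpₖ₋₁ + pₖ₋₂ and qₖ = aₖqₖ₋₁ + qₖ₋₂:
  k=0: a=5, p=5, q=1
  k=1: a=1, p=6, q=1
  k=2: a=14, p=89, q=15
  k=3: a=8, p=718, q=121
  k=4: a=3, p=2243, q=378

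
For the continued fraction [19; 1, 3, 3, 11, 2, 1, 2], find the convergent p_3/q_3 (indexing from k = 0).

257/13

Using pₖ = aₖpₖ₋₁ + pₖ₋₂, qₖ = aₖqₖ₋₁ + qₖ₋₂ (with p₋₁=1, p₋₂=0, q₋₁=0, q₋₂=1):
  k=0: a=19, p=19, q=1
  k=1: a=1, p=20, q=1
  k=2: a=3, p=79, q=4
  k=3: a=3, p=257, q=13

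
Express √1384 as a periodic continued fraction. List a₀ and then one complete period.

[37; 4, 1, 17, 1, 4, 74]

a₀ = ⌊√1384⌋ = 37.
With m₀=0, d₀=1 and mₖ₊₁ = dₖaₖ − mₖ, dₖ₊₁ = (n − mₖ₊₁²)/dₖ, aₖ₊₁ = ⌊(a₀+mₖ₊₁)/dₖ₊₁⌋:
  k=1: m=37, d=15, a=4
  k=2: m=23, d=57, a=1
  k=3: m=34, d=4, a=17
  k=4: m=34, d=57, a=1
  k=5: m=23, d=15, a=4
  k=6: m=37, d=1, a=74
d=1 and a=2a₀=74 at k=6, so the next step gives (m, d) = (37, 15) again — its k=1 value — and the period has length 6.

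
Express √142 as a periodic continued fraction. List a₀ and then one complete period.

[11; 1, 10, 1, 22]

a₀ = ⌊√142⌋ = 11.
With m₀=0, d₀=1 and mₖ₊₁ = dₖaₖ − mₖ, dₖ₊₁ = (n − mₖ₊₁²)/dₖ, aₖ₊₁ = ⌊(a₀+mₖ₊₁)/dₖ₊₁⌋:
  k=1: m=11, d=21, a=1
  k=2: m=10, d=2, a=10
  k=3: m=10, d=21, a=1
  k=4: m=11, d=1, a=22
d=1 and a=2a₀=22 at k=4, so the next step gives (m, d) = (11, 21) again — its k=1 value — and the period has length 4.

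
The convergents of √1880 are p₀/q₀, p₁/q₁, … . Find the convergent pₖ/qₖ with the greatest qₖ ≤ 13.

√1880 = [43; 2, 1, 3, 1, 2, 86, …] (period length 6).
Convergents:
  p_0/q_0 = 43/1
  p_1/q_1 = 87/2
  p_2/q_2 = 130/3
  p_3/q_3 = 477/11
  p_4/q_4 = 607/14
q_3 = 11 ≤ 13 < 14 = q_4, so the answer is 477/11.

477/11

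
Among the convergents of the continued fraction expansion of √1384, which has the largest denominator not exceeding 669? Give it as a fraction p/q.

17299/465

√1384 = [37; 4, 1, 17, 1, 4, 74, …] (period length 6).
Convergents:
  p_0/q_0 = 37/1
  p_1/q_1 = 149/4
  p_2/q_2 = 186/5
  p_3/q_3 = 3311/89
  p_4/q_4 = 3497/94
  p_5/q_5 = 17299/465
  p_6/q_6 = 1283623/34504
q_5 = 465 ≤ 669 < 34504 = q_6, so the answer is 17299/465.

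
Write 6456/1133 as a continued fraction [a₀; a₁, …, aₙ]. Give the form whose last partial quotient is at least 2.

6456 = 5×1133 + 791
1133 = 1×791 + 342
791 = 2×342 + 107
342 = 3×107 + 21
107 = 5×21 + 2
21 = 10×2 + 1
2 = 2×1 + 0  (stop)
So 6456/1133 = [5; 1, 2, 3, 5, 10, 2].

[5; 1, 2, 3, 5, 10, 2]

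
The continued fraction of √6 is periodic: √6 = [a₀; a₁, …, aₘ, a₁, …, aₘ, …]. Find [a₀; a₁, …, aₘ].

[2; 2, 4]

a₀ = ⌊√6⌋ = 2.
With m₀=0, d₀=1 and mₖ₊₁ = dₖaₖ − mₖ, dₖ₊₁ = (n − mₖ₊₁²)/dₖ, aₖ₊₁ = ⌊(a₀+mₖ₊₁)/dₖ₊₁⌋:
  k=1: m=2, d=2, a=2
  k=2: m=2, d=1, a=4
d=1 and a=2a₀=4 at k=2, so the next step gives (m, d) = (2, 2) again — its k=1 value — and the period has length 2.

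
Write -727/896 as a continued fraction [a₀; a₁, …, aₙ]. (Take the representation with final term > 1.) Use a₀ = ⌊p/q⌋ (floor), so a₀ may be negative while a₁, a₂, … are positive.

-727 = -1×896 + 169
896 = 5×169 + 51
169 = 3×51 + 16
51 = 3×16 + 3
16 = 5×3 + 1
3 = 3×1 + 0  (stop)
So -727/896 = [-1; 5, 3, 3, 5, 3].

[-1; 5, 3, 3, 5, 3]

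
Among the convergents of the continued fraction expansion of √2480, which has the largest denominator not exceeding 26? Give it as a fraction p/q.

√2480 = [49; 1, 3, 1, 98, …] (period length 4).
Convergents:
  p_0/q_0 = 49/1
  p_1/q_1 = 50/1
  p_2/q_2 = 199/4
  p_3/q_3 = 249/5
  p_4/q_4 = 24601/494
q_3 = 5 ≤ 26 < 494 = q_4, so the answer is 249/5.

249/5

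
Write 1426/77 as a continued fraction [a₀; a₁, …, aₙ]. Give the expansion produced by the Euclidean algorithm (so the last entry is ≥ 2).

1426 = 18·77 + 40
77 = 1·40 + 37
40 = 1·37 + 3
37 = 12·3 + 1
3 = 3·1 + 0  (stop)
So 1426/77 = [18; 1, 1, 12, 3].

[18; 1, 1, 12, 3]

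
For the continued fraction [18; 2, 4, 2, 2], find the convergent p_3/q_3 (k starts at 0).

369/20

Using pₖ = aₖpₖ₋₁ + pₖ₋₂, qₖ = aₖqₖ₋₁ + qₖ₋₂ (with p₋₁=1, p₋₂=0, q₋₁=0, q₋₂=1):
  k=0: a=18, p=18, q=1
  k=1: a=2, p=37, q=2
  k=2: a=4, p=166, q=9
  k=3: a=2, p=369, q=20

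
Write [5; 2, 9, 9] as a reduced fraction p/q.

947/173

Using pₖ = aₖpₖ₋₁ + pₖ₋₂ and qₖ = aₖqₖ₋₁ + qₖ₋₂:
  k=0: a=5, p=5, q=1
  k=1: a=2, p=11, q=2
  k=2: a=9, p=104, q=19
  k=3: a=9, p=947, q=173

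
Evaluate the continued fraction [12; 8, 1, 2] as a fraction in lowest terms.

315/26

Fold from the inside: start with 2/1.
  1 + 1/2 = 3/2
  8 + 2/3 = 26/3
  12 + 3/26 = 315/26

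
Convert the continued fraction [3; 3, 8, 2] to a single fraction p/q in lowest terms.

Using pₖ = aₖpₖ₋₁ + pₖ₋₂ and qₖ = aₖqₖ₋₁ + qₖ₋₂:
  k=0: a=3, p=3, q=1
  k=1: a=3, p=10, q=3
  k=2: a=8, p=83, q=25
  k=3: a=2, p=176, q=53

176/53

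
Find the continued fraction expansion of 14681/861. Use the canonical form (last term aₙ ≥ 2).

[17; 19, 1, 1, 3, 6]

14681 = 17×861 + 44
861 = 19×44 + 25
44 = 1×25 + 19
25 = 1×19 + 6
19 = 3×6 + 1
6 = 6×1 + 0  (stop)
So 14681/861 = [17; 19, 1, 1, 3, 6].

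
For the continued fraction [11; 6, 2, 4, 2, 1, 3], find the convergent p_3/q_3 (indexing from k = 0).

Using pₖ = aₖpₖ₋₁ + pₖ₋₂, qₖ = aₖqₖ₋₁ + qₖ₋₂ (with p₋₁=1, p₋₂=0, q₋₁=0, q₋₂=1):
  k=0: a=11, p=11, q=1
  k=1: a=6, p=67, q=6
  k=2: a=2, p=145, q=13
  k=3: a=4, p=647, q=58

647/58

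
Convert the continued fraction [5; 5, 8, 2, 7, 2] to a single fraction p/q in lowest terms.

Fold from the inside: start with 2/1.
  7 + 1/2 = 15/2
  2 + 2/15 = 32/15
  8 + 15/32 = 271/32
  5 + 32/271 = 1387/271
  5 + 271/1387 = 7206/1387

7206/1387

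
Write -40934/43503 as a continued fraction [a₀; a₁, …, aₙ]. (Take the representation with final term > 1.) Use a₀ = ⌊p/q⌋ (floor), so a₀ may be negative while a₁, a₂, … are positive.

[-1; 16, 1, 14, 8, 1, 18]

-40934 = -1×43503 + 2569
43503 = 16×2569 + 2399
2569 = 1×2399 + 170
2399 = 14×170 + 19
170 = 8×19 + 18
19 = 1×18 + 1
18 = 18×1 + 0  (stop)
So -40934/43503 = [-1; 16, 1, 14, 8, 1, 18].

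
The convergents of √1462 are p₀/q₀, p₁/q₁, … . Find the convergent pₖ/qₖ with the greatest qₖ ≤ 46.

650/17

√1462 = [38; 4, 4, 4, 76, …] (period length 4).
Convergents:
  p_0/q_0 = 38/1
  p_1/q_1 = 153/4
  p_2/q_2 = 650/17
  p_3/q_3 = 2753/72
q_2 = 17 ≤ 46 < 72 = q_3, so the answer is 650/17.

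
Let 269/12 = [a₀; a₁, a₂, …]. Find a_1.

2

269 = 22·12 + 5   →  a_0 = 22
12 = 2·5 + 2   →  a_1 = 2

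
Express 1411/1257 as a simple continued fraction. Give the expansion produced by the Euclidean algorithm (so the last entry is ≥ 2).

[1; 8, 6, 6, 4]

1411 = 1×1257 + 154
1257 = 8×154 + 25
154 = 6×25 + 4
25 = 6×4 + 1
4 = 4×1 + 0  (stop)
So 1411/1257 = [1; 8, 6, 6, 4].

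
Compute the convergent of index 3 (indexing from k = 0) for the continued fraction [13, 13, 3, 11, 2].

Using pₖ = aₖpₖ₋₁ + pₖ₋₂, qₖ = aₖqₖ₋₁ + qₖ₋₂ (with p₋₁=1, p₋₂=0, q₋₁=0, q₋₂=1):
  k=0: a=13, p=13, q=1
  k=1: a=13, p=170, q=13
  k=2: a=3, p=523, q=40
  k=3: a=11, p=5923, q=453

5923/453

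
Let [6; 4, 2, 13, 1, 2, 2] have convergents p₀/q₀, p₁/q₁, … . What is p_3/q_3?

753/121

Using pₖ = aₖpₖ₋₁ + pₖ₋₂, qₖ = aₖqₖ₋₁ + qₖ₋₂ (with p₋₁=1, p₋₂=0, q₋₁=0, q₋₂=1):
  k=0: a=6, p=6, q=1
  k=1: a=4, p=25, q=4
  k=2: a=2, p=56, q=9
  k=3: a=13, p=753, q=121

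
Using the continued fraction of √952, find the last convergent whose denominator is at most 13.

216/7

√952 = [30; 1, 5, 1, 6, 1, 5, 1, 60, …] (period length 8).
Convergents:
  p_0/q_0 = 30/1
  p_1/q_1 = 31/1
  p_2/q_2 = 185/6
  p_3/q_3 = 216/7
  p_4/q_4 = 1481/48
q_3 = 7 ≤ 13 < 48 = q_4, so the answer is 216/7.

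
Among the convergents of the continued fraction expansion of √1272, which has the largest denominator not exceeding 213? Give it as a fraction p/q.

7561/212

√1272 = [35; 1, 1, 1, 70, …] (period length 4).
Convergents:
  p_0/q_0 = 35/1
  p_1/q_1 = 36/1
  p_2/q_2 = 71/2
  p_3/q_3 = 107/3
  p_4/q_4 = 7561/212
  p_5/q_5 = 7668/215
q_4 = 212 ≤ 213 < 215 = q_5, so the answer is 7561/212.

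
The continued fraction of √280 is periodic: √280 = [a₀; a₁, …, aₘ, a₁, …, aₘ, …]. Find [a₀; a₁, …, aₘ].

a₀ = ⌊√280⌋ = 16.

[16; 1, 2, 1, 2, 1, 32]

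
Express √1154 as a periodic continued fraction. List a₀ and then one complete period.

[33; 1, 32, 1, 66]

a₀ = ⌊√1154⌋ = 33.
With m₀=0, d₀=1 and mₖ₊₁ = dₖaₖ − mₖ, dₖ₊₁ = (n − mₖ₊₁²)/dₖ, aₖ₊₁ = ⌊(a₀+mₖ₊₁)/dₖ₊₁⌋:
  k=1: m=33, d=65, a=1
  k=2: m=32, d=2, a=32
  k=3: m=32, d=65, a=1
  k=4: m=33, d=1, a=66
d=1 and a=2a₀=66 at k=4, so the next step gives (m, d) = (33, 65) again — its k=1 value — and the period has length 4.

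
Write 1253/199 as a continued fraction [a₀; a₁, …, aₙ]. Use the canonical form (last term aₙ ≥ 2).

[6; 3, 2, 1, 2, 7]

1253 = 6·199 + 59
199 = 3·59 + 22
59 = 2·22 + 15
22 = 1·15 + 7
15 = 2·7 + 1
7 = 7·1 + 0  (stop)
So 1253/199 = [6; 3, 2, 1, 2, 7].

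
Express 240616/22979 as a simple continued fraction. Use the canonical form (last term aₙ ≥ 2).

[10; 2, 8, 6, 3, 7, 2, 4]

240616 = 10·22979 + 10826
22979 = 2·10826 + 1327
10826 = 8·1327 + 210
1327 = 6·210 + 67
210 = 3·67 + 9
67 = 7·9 + 4
9 = 2·4 + 1
4 = 4·1 + 0  (stop)
So 240616/22979 = [10; 2, 8, 6, 3, 7, 2, 4].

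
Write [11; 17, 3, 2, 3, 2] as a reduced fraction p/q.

Using pₖ = aₖpₖ₋₁ + pₖ₋₂ and qₖ = aₖqₖ₋₁ + qₖ₋₂:
  k=0: a=11, p=11, q=1
  k=1: a=17, p=188, q=17
  k=2: a=3, p=575, q=52
  k=3: a=2, p=1338, q=121
  k=4: a=3, p=4589, q=415
  k=5: a=2, p=10516, q=951

10516/951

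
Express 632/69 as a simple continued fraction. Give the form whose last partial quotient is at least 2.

[9; 6, 3, 1, 2]

632 = 9·69 + 11
69 = 6·11 + 3
11 = 3·3 + 2
3 = 1·2 + 1
2 = 2·1 + 0  (stop)
So 632/69 = [9; 6, 3, 1, 2].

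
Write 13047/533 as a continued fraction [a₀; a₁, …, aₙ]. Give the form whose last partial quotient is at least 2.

[24; 2, 11, 11, 2]

13047 = 24*533 + 255
533 = 2*255 + 23
255 = 11*23 + 2
23 = 11*2 + 1
2 = 2*1 + 0  (stop)
So 13047/533 = [24; 2, 11, 11, 2].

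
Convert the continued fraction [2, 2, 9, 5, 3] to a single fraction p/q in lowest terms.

Fold from the inside: start with 3/1.
  5 + 1/3 = 16/3
  9 + 3/16 = 147/16
  2 + 16/147 = 310/147
  2 + 147/310 = 767/310

767/310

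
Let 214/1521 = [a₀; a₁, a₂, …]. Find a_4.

3

214 = 0·1521 + 214   →  a_0 = 0
1521 = 7·214 + 23   →  a_1 = 7
214 = 9·23 + 7   →  a_2 = 9
23 = 3·7 + 2   →  a_3 = 3
7 = 3·2 + 1   →  a_4 = 3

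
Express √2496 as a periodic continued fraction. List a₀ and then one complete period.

a₀ = ⌊√2496⌋ = 49.

[49; 1, 23, 1, 98]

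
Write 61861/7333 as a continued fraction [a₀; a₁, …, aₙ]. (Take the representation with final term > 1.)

[8; 2, 3, 2, 2, 8, 7, 3]

61861 = 8×7333 + 3197
7333 = 2×3197 + 939
3197 = 3×939 + 380
939 = 2×380 + 179
380 = 2×179 + 22
179 = 8×22 + 3
22 = 7×3 + 1
3 = 3×1 + 0  (stop)
So 61861/7333 = [8; 2, 3, 2, 2, 8, 7, 3].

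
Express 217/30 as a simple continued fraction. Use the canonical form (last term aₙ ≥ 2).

217 = 7*30 + 7
30 = 4*7 + 2
7 = 3*2 + 1
2 = 2*1 + 0  (stop)
So 217/30 = [7; 4, 3, 2].

[7; 4, 3, 2]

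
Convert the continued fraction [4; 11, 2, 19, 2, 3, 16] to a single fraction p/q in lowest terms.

Using pₖ = aₖpₖ₋₁ + pₖ₋₂ and qₖ = aₖqₖ₋₁ + qₖ₋₂:
  k=0: a=4, p=4, q=1
  k=1: a=11, p=45, q=11
  k=2: a=2, p=94, q=23
  k=3: a=19, p=1831, q=448
  k=4: a=2, p=3756, q=919
  k=5: a=3, p=13099, q=3205
  k=6: a=16, p=213340, q=52199

213340/52199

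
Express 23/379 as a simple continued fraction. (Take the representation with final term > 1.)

23 = 0·379 + 23
379 = 16·23 + 11
23 = 2·11 + 1
11 = 11·1 + 0  (stop)
So 23/379 = [0; 16, 2, 11].

[0; 16, 2, 11]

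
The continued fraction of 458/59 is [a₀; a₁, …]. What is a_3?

4

458 = 7·59 + 45   →  a_0 = 7
59 = 1·45 + 14   →  a_1 = 1
45 = 3·14 + 3   →  a_2 = 3
14 = 4·3 + 2   →  a_3 = 4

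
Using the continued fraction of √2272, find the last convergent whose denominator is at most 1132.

√2272 = [47; 1, 1, 1, 94, …] (period length 4).
Convergents:
  p_0/q_0 = 47/1
  p_1/q_1 = 48/1
  p_2/q_2 = 95/2
  p_3/q_3 = 143/3
  p_4/q_4 = 13537/284
  p_5/q_5 = 13680/287
  p_6/q_6 = 27217/571
  p_7/q_7 = 40897/858
  p_8/q_8 = 3871535/81223
q_7 = 858 ≤ 1132 < 81223 = q_8, so the answer is 40897/858.

40897/858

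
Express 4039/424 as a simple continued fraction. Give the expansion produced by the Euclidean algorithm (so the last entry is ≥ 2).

[9; 1, 1, 9, 7, 3]

4039 = 9*424 + 223
424 = 1*223 + 201
223 = 1*201 + 22
201 = 9*22 + 3
22 = 7*3 + 1
3 = 3*1 + 0  (stop)
So 4039/424 = [9; 1, 1, 9, 7, 3].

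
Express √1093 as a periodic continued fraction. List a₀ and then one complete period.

a₀ = ⌊√1093⌋ = 33.
With m₀=0, d₀=1 and mₖ₊₁ = dₖaₖ − mₖ, dₖ₊₁ = (n − mₖ₊₁²)/dₖ, aₖ₊₁ = ⌊(a₀+mₖ₊₁)/dₖ₊₁⌋:
  k=1: m=33, d=4, a=16
  k=2: m=31, d=33, a=1
  k=3: m=2, d=33, a=1
  k=4: m=31, d=4, a=16
  k=5: m=33, d=1, a=66
d=1 and a=2a₀=66 at k=5, so the next step gives (m, d) = (33, 4) again — its k=1 value — and the period has length 5.

[33; 16, 1, 1, 16, 66]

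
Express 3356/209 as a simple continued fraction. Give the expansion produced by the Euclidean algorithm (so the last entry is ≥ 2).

3356 = 16·209 + 12
209 = 17·12 + 5
12 = 2·5 + 2
5 = 2·2 + 1
2 = 2·1 + 0  (stop)
So 3356/209 = [16; 17, 2, 2, 2].

[16; 17, 2, 2, 2]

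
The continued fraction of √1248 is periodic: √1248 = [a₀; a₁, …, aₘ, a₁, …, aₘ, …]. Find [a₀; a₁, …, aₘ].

[35; 3, 17, 3, 70]

a₀ = ⌊√1248⌋ = 35.
With m₀=0, d₀=1 and mₖ₊₁ = dₖaₖ − mₖ, dₖ₊₁ = (n − mₖ₊₁²)/dₖ, aₖ₊₁ = ⌊(a₀+mₖ₊₁)/dₖ₊₁⌋:
  k=1: m=35, d=23, a=3
  k=2: m=34, d=4, a=17
  k=3: m=34, d=23, a=3
  k=4: m=35, d=1, a=70
d=1 and a=2a₀=70 at k=4, so the next step gives (m, d) = (35, 23) again — its k=1 value — and the period has length 4.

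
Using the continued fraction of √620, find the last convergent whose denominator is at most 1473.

√620 = [24; 1, 8, 1, 48, …] (period length 4).
Convergents:
  p_0/q_0 = 24/1
  p_1/q_1 = 25/1
  p_2/q_2 = 224/9
  p_3/q_3 = 249/10
  p_4/q_4 = 12176/489
  p_5/q_5 = 12425/499
  p_6/q_6 = 111576/4481
q_5 = 499 ≤ 1473 < 4481 = q_6, so the answer is 12425/499.

12425/499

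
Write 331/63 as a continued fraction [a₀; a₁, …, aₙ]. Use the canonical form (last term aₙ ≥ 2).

[5; 3, 1, 15]

331 = 5·63 + 16
63 = 3·16 + 15
16 = 1·15 + 1
15 = 15·1 + 0  (stop)
So 331/63 = [5; 3, 1, 15].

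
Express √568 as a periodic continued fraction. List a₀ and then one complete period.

a₀ = ⌊√568⌋ = 23.
With m₀=0, d₀=1 and mₖ₊₁ = dₖaₖ − mₖ, dₖ₊₁ = (n − mₖ₊₁²)/dₖ, aₖ₊₁ = ⌊(a₀+mₖ₊₁)/dₖ₊₁⌋:
  k=1: m=23, d=39, a=1
  k=2: m=16, d=8, a=4
  k=3: m=16, d=39, a=1
  k=4: m=23, d=1, a=46
d=1 and a=2a₀=46 at k=4, so the next step gives (m, d) = (23, 39) again — its k=1 value — and the period has length 4.

[23; 1, 4, 1, 46]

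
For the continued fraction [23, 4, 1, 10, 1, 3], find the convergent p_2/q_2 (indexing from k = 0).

Using pₖ = aₖpₖ₋₁ + pₖ₋₂, qₖ = aₖqₖ₋₁ + qₖ₋₂ (with p₋₁=1, p₋₂=0, q₋₁=0, q₋₂=1):
  k=0: a=23, p=23, q=1
  k=1: a=4, p=93, q=4
  k=2: a=1, p=116, q=5

116/5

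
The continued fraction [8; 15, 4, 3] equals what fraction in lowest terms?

1597/198

Fold from the inside: start with 3/1.
  4 + 1/3 = 13/3
  15 + 3/13 = 198/13
  8 + 13/198 = 1597/198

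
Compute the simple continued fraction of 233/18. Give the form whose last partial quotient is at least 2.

233 = 12×18 + 17
18 = 1×17 + 1
17 = 17×1 + 0  (stop)
So 233/18 = [12; 1, 17].

[12; 1, 17]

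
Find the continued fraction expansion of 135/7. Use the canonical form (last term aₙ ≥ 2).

[19; 3, 2]

135 = 19·7 + 2
7 = 3·2 + 1
2 = 2·1 + 0  (stop)
So 135/7 = [19; 3, 2].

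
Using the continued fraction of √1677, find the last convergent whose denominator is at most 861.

34399/840

√1677 = [40; 1, 19, 2, 19, 1, 80, …] (period length 6).
Convergents:
  p_0/q_0 = 40/1
  p_1/q_1 = 41/1
  p_2/q_2 = 819/20
  p_3/q_3 = 1679/41
  p_4/q_4 = 32720/799
  p_5/q_5 = 34399/840
  p_6/q_6 = 2784640/67999
q_5 = 840 ≤ 861 < 67999 = q_6, so the answer is 34399/840.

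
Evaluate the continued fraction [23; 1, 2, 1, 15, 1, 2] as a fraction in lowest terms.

4678/197

Fold from the inside: start with 2/1.
  1 + 1/2 = 3/2
  15 + 2/3 = 47/3
  1 + 3/47 = 50/47
  2 + 47/50 = 147/50
  1 + 50/147 = 197/147
  23 + 147/197 = 4678/197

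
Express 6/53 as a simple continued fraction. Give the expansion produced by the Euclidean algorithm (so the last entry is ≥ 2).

[0; 8, 1, 5]

6 = 0*53 + 6
53 = 8*6 + 5
6 = 1*5 + 1
5 = 5*1 + 0  (stop)
So 6/53 = [0; 8, 1, 5].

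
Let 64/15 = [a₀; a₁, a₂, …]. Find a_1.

64 = 4·15 + 4   →  a_0 = 4
15 = 3·4 + 3   →  a_1 = 3

3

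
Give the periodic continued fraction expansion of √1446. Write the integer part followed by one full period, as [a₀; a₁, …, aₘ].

[38; 38, 76]

a₀ = ⌊√1446⌋ = 38.
With m₀=0, d₀=1 and mₖ₊₁ = dₖaₖ − mₖ, dₖ₊₁ = (n − mₖ₊₁²)/dₖ, aₖ₊₁ = ⌊(a₀+mₖ₊₁)/dₖ₊₁⌋:
  k=1: m=38, d=2, a=38
  k=2: m=38, d=1, a=76
d=1 and a=2a₀=76 at k=2, so the next step gives (m, d) = (38, 2) again — its k=1 value — and the period has length 2.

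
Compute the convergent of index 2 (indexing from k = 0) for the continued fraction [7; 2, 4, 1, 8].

Using pₖ = aₖpₖ₋₁ + pₖ₋₂, qₖ = aₖqₖ₋₁ + qₖ₋₂ (with p₋₁=1, p₋₂=0, q₋₁=0, q₋₂=1):
  k=0: a=7, p=7, q=1
  k=1: a=2, p=15, q=2
  k=2: a=4, p=67, q=9

67/9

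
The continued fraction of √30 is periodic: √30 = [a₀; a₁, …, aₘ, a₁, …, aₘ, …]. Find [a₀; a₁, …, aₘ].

a₀ = ⌊√30⌋ = 5.

[5; 2, 10]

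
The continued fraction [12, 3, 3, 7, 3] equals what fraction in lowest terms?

Fold from the inside: start with 3/1.
  7 + 1/3 = 22/3
  3 + 3/22 = 69/22
  3 + 22/69 = 229/69
  12 + 69/229 = 2817/229

2817/229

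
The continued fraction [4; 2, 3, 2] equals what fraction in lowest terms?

Using pₖ = aₖpₖ₋₁ + pₖ₋₂ and qₖ = aₖqₖ₋₁ + qₖ₋₂:
  k=0: a=4, p=4, q=1
  k=1: a=2, p=9, q=2
  k=2: a=3, p=31, q=7
  k=3: a=2, p=71, q=16

71/16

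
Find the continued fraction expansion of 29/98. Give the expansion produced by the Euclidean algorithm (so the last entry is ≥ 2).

[0; 3, 2, 1, 1, 1, 3]

29 = 0*98 + 29
98 = 3*29 + 11
29 = 2*11 + 7
11 = 1*7 + 4
7 = 1*4 + 3
4 = 1*3 + 1
3 = 3*1 + 0  (stop)
So 29/98 = [0; 3, 2, 1, 1, 1, 3].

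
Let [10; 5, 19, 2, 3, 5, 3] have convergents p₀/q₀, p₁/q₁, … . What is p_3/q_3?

2009/197

Using pₖ = aₖpₖ₋₁ + pₖ₋₂, qₖ = aₖqₖ₋₁ + qₖ₋₂ (with p₋₁=1, p₋₂=0, q₋₁=0, q₋₂=1):
  k=0: a=10, p=10, q=1
  k=1: a=5, p=51, q=5
  k=2: a=19, p=979, q=96
  k=3: a=2, p=2009, q=197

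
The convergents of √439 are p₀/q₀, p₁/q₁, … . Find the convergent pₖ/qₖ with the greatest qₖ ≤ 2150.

18459/881

√439 = [20; 1, 19, 1, 40, …] (period length 4).
Convergents:
  p_0/q_0 = 20/1
  p_1/q_1 = 21/1
  p_2/q_2 = 419/20
  p_3/q_3 = 440/21
  p_4/q_4 = 18019/860
  p_5/q_5 = 18459/881
  p_6/q_6 = 368740/17599
q_5 = 881 ≤ 2150 < 17599 = q_6, so the answer is 18459/881.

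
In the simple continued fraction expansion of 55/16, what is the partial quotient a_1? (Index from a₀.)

2

55 = 3·16 + 7   →  a_0 = 3
16 = 2·7 + 2   →  a_1 = 2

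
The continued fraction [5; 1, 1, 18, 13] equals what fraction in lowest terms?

Fold from the inside: start with 13/1.
  18 + 1/13 = 235/13
  1 + 13/235 = 248/235
  1 + 235/248 = 483/248
  5 + 248/483 = 2663/483

2663/483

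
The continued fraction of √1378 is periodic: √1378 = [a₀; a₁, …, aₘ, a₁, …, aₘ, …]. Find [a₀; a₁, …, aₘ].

[37; 8, 4, 4, 8, 74]

a₀ = ⌊√1378⌋ = 37.
With m₀=0, d₀=1 and mₖ₊₁ = dₖaₖ − mₖ, dₖ₊₁ = (n − mₖ₊₁²)/dₖ, aₖ₊₁ = ⌊(a₀+mₖ₊₁)/dₖ₊₁⌋:
  k=1: m=37, d=9, a=8
  k=2: m=35, d=17, a=4
  k=3: m=33, d=17, a=4
  k=4: m=35, d=9, a=8
  k=5: m=37, d=1, a=74
d=1 and a=2a₀=74 at k=5, so the next step gives (m, d) = (37, 9) again — its k=1 value — and the period has length 5.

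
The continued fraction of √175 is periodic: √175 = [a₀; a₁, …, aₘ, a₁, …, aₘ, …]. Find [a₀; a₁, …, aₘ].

[13; 4, 2, 1, 2, 4, 26]

a₀ = ⌊√175⌋ = 13.
With m₀=0, d₀=1 and mₖ₊₁ = dₖaₖ − mₖ, dₖ₊₁ = (n − mₖ₊₁²)/dₖ, aₖ₊₁ = ⌊(a₀+mₖ₊₁)/dₖ₊₁⌋:
  k=1: m=13, d=6, a=4
  k=2: m=11, d=9, a=2
  k=3: m=7, d=14, a=1
  k=4: m=7, d=9, a=2
  k=5: m=11, d=6, a=4
  k=6: m=13, d=1, a=26
d=1 and a=2a₀=26 at k=6, so the next step gives (m, d) = (13, 6) again — its k=1 value — and the period has length 6.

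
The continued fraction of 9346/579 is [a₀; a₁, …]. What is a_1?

9346 = 16·579 + 82   →  a_0 = 16
579 = 7·82 + 5   →  a_1 = 7

7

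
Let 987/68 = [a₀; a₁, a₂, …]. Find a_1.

1

987 = 14·68 + 35   →  a_0 = 14
68 = 1·35 + 33   →  a_1 = 1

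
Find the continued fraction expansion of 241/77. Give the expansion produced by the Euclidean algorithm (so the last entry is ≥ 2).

241 = 3*77 + 10
77 = 7*10 + 7
10 = 1*7 + 3
7 = 2*3 + 1
3 = 3*1 + 0  (stop)
So 241/77 = [3; 7, 1, 2, 3].

[3; 7, 1, 2, 3]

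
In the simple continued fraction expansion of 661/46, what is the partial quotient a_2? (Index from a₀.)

1

661 = 14·46 + 17   →  a_0 = 14
46 = 2·17 + 12   →  a_1 = 2
17 = 1·12 + 5   →  a_2 = 1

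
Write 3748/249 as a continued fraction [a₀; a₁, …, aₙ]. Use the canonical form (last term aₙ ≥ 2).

3748 = 15·249 + 13
249 = 19·13 + 2
13 = 6·2 + 1
2 = 2·1 + 0  (stop)
So 3748/249 = [15; 19, 6, 2].

[15; 19, 6, 2]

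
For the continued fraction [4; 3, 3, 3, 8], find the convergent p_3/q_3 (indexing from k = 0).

Using pₖ = aₖpₖ₋₁ + pₖ₋₂, qₖ = aₖqₖ₋₁ + qₖ₋₂ (with p₋₁=1, p₋₂=0, q₋₁=0, q₋₂=1):
  k=0: a=4, p=4, q=1
  k=1: a=3, p=13, q=3
  k=2: a=3, p=43, q=10
  k=3: a=3, p=142, q=33

142/33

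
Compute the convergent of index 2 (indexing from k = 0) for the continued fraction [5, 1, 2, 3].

17/3

Using pₖ = aₖpₖ₋₁ + pₖ₋₂, qₖ = aₖqₖ₋₁ + qₖ₋₂ (with p₋₁=1, p₋₂=0, q₋₁=0, q₋₂=1):
  k=0: a=5, p=5, q=1
  k=1: a=1, p=6, q=1
  k=2: a=2, p=17, q=3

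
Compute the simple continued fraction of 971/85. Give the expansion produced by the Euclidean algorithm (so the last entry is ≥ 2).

[11; 2, 2, 1, 3, 3]

971 = 11×85 + 36
85 = 2×36 + 13
36 = 2×13 + 10
13 = 1×10 + 3
10 = 3×3 + 1
3 = 3×1 + 0  (stop)
So 971/85 = [11; 2, 2, 1, 3, 3].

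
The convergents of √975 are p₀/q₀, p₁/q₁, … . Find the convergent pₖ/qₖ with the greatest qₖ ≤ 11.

√975 = [31; 4, 2, 4, 62, …] (period length 4).
Convergents:
  p_0/q_0 = 31/1
  p_1/q_1 = 125/4
  p_2/q_2 = 281/9
  p_3/q_3 = 1249/40
q_2 = 9 ≤ 11 < 40 = q_3, so the answer is 281/9.

281/9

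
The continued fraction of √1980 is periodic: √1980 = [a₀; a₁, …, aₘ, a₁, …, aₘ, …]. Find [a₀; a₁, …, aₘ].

a₀ = ⌊√1980⌋ = 44.
With m₀=0, d₀=1 and mₖ₊₁ = dₖaₖ − mₖ, dₖ₊₁ = (n − mₖ₊₁²)/dₖ, aₖ₊₁ = ⌊(a₀+mₖ₊₁)/dₖ₊₁⌋:
  k=1: m=44, d=44, a=2
  k=2: m=44, d=1, a=88
d=1 and a=2a₀=88 at k=2, so the next step gives (m, d) = (44, 44) again — its k=1 value — and the period has length 2.

[44; 2, 88]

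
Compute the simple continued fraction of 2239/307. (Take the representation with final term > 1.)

2239 = 7×307 + 90
307 = 3×90 + 37
90 = 2×37 + 16
37 = 2×16 + 5
16 = 3×5 + 1
5 = 5×1 + 0  (stop)
So 2239/307 = [7; 3, 2, 2, 3, 5].

[7; 3, 2, 2, 3, 5]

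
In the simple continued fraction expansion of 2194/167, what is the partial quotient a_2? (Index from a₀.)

3

2194 = 13·167 + 23   →  a_0 = 13
167 = 7·23 + 6   →  a_1 = 7
23 = 3·6 + 5   →  a_2 = 3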